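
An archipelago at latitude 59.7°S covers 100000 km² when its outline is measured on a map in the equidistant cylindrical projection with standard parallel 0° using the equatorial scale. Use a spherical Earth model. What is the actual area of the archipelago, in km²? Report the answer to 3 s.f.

For the equirectangular projection with φ₀ = 0 (plate carrée), h = 1 along meridians and k = sec φ along parallels.
Areal scale = h·k = 1 × sec φ; at 59.7°, h = 1.000, k = 1.982, so h·k = 1.982.
True area = apparent / (areal scale) = 100000 / 1.982 ≈ 50500 km².

50500 km²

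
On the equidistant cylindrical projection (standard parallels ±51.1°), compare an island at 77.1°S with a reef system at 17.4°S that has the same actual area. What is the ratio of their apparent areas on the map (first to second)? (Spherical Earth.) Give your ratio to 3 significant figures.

In the equirectangular projection with standard parallel φ₀ = 51.1° (x = Rλ cos φ₀, y = Rφ), meridians are true-scale (h = 1) and the parallel scale is k = cos φ₀ / cos φ.
Areal scale at 77.1°: h·k = 1.000 × 2.813 = 2.813.
Areal scale at 17.4°: h·k = 1.000 × 0.6581 = 0.6581.
Ratio = 2.813/0.6581 ≈ 4.27.

4.27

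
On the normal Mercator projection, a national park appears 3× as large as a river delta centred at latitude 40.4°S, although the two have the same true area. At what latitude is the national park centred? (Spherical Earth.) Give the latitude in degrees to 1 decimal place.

63.9°

For equal true areas on Mercator, apparent areas scale as sec²φ, so the ratio is cos²φ₂ / cos²φ₁.
cos²φ₂ / cos²φ₁ = 3  ⇒  cos φ₁ = cos 40.4° / √3 = 0.7615/1.732 = 0.4397.
φ₁ = arccos(0.4397) ≈ 63.9°.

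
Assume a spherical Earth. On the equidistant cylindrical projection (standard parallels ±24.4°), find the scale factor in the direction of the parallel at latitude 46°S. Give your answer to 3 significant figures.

1.31

In the equirectangular projection with standard parallel φ₀ = 24.4° (x = Rλ cos φ₀, y = Rφ), meridians are true-scale (h = 1) and the parallel scale is k = cos φ₀ / cos φ.
k = cos 24.4° / cos 46° = 0.9107/0.6947 = 1.311.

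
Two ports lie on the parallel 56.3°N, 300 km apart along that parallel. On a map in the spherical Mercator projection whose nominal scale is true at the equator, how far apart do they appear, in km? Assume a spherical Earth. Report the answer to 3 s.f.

For Mercator, h = k = sec φ (a conformal cylindrical projection has a single point scale, 1/cos φ).
Along the parallel, k = sec 56.3° = 1/0.5548 = 1.802.
Map distance = 300 × 1.802 ≈ 541 km.

541 km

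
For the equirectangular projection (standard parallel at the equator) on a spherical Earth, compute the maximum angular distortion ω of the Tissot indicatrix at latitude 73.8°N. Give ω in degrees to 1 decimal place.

Plate carrée maps x = Rλ, y = Rφ. The meridian scale is h = 1 and the parallel scale is k = 1/cos φ = sec φ.
At 73.8°: h = 1.000, k = 3.584; principal scales a = 3.584, b = 1.000.
sin(ω/2) = (a − b)/(a + b) = 2.584/4.584 = 0.5637, so ω = 2 arcsin(0.5637) ≈ 68.6°.

68.6°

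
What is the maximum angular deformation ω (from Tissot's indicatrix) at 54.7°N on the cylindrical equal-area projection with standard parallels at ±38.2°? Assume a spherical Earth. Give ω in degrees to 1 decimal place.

34.7°

Cylindrical equal-area (φ₀ = 38.2°): h = cos φ / cos 38.2° along meridians, k = cos 38.2° / cos φ along parallels; h·k = 1.
At 54.7°: h = 0.7353, k = 1.360; principal scales a = 1.360, b = 0.7353.
sin(ω/2) = (a − b)/(a + b) = 0.6246/2.095 = 0.2981, so ω = 2 arcsin(0.2981) ≈ 34.7°.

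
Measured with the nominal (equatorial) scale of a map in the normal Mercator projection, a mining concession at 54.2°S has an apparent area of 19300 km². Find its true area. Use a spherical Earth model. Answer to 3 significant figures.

For Mercator, h = k = sec φ (a conformal cylindrical projection has a single point scale, 1/cos φ).
Areal scale = k² = sec²φ = 1/cos²(54.2°) = 1/0.5850² = 2.922.
True area = apparent / (areal scale) = 19300 / 2.922 ≈ 6600 km².

6600 km²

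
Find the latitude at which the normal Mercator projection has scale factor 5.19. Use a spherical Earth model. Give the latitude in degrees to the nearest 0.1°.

78.9°

Mercator scale is k = sec φ = 1/cos φ.
1/cos φ = 5.19  ⇒  cos φ = 0.1927  ⇒  φ = arccos(0.1927) ≈ 78.9°.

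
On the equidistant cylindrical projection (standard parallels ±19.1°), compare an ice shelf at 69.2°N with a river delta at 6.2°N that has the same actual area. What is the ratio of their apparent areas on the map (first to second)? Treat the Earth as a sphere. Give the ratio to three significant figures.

With standard parallel φ₀ = 19.1°, the equirectangular projection gives x = Rλ cos φ₀, y = Rφ, so h = 1 and k = cos 19.1° / cos φ.
Areal scale at 69.2°: h·k = 1.000 × 2.661 = 2.661.
Areal scale at 6.2°: h·k = 1.000 × 0.9505 = 0.9505.
Ratio = 2.661/0.9505 ≈ 2.80.

2.80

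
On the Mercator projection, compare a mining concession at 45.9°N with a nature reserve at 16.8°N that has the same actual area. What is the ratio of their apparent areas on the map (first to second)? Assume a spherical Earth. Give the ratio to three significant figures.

1.89

On Mercator, area is exaggerated by sec²φ = 1/cos²φ.
At 45.9°: sec²(45.9°) = 1/0.6959² = 2.065.
At 16.8°: sec²(16.8°) = 1/0.9573² = 1.091.
Ratio = 2.065/1.091 = cos²(16.8°)/cos²(45.9°) ≈ 1.89.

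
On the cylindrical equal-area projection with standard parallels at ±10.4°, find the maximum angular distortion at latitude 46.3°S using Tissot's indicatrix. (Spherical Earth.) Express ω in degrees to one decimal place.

Cylindrical equal-area (φ₀ = 10.4°): h = cos φ / cos 10.4° along meridians, k = cos 10.4° / cos φ along parallels; h·k = 1.
At 46.3°: h = 0.7024, k = 1.424; principal scales a = 1.424, b = 0.7024.
sin(ω/2) = (a − b)/(a + b) = 0.7212/2.126 = 0.3392, so ω = 2 arcsin(0.3392) ≈ 39.7°.

39.7°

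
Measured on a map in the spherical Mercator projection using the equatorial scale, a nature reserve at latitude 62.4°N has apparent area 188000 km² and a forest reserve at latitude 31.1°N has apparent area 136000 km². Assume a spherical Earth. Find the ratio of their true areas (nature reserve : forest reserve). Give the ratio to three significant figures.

0.405

Since Mercator area scale is 1/cos²φ, the true area equals the apparent area multiplied by cos²φ.
True area of nature reserve: 188000 × cos²(62.4°) = 188000 × 0.2146 = 40350 km².
True area of forest reserve: 136000 × cos²(31.1°) = 136000 × 0.7332 = 99710 km².
Ratio = 40350 / 99710 ≈ 0.405.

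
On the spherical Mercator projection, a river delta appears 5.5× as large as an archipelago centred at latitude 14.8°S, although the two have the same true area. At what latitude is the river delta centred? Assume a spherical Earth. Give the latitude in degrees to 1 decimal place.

65.7°

For equal true areas on Mercator, apparent areas scale as sec²φ, so the ratio is cos²φ₂ / cos²φ₁.
cos²φ₂ / cos²φ₁ = 5.5  ⇒  cos φ₁ = cos 14.8° / √5.5 = 0.9668/2.345 = 0.4123.
φ₁ = arccos(0.4123) ≈ 65.7°.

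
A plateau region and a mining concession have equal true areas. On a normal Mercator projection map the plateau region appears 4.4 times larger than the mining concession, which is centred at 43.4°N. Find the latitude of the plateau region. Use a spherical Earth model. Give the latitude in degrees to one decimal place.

69.7°

Mercator areal scale is sec²φ, so apparent-area ratio = sec²φ₁ / sec²φ₂ = cos²φ₂ / cos²φ₁.
cos²φ₂ / cos²φ₁ = 4.4  ⇒  cos φ₁ = cos 43.4° / √4.4 = 0.7266/2.098 = 0.3464.
φ₁ = arccos(0.3464) ≈ 69.7°.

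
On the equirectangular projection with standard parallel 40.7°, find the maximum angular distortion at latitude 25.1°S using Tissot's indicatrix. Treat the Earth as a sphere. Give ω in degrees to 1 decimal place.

With standard parallel φ₀ = 40.7°, the equirectangular projection gives x = Rλ cos φ₀, y = Rφ, so h = 1 and k = cos 40.7° / cos φ.
At 25.1°: h = 1.000, k = 0.8372; principal scales a = 1.000, b = 0.8372.
sin(ω/2) = (a − b)/(a + b) = 0.1628/1.837 = 0.08862, so ω = 2 arcsin(0.08862) ≈ 10.2°.

10.2°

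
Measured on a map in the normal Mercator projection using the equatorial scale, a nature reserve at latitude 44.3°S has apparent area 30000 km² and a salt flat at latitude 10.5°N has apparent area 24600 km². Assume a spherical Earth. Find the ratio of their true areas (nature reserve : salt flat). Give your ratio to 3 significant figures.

0.646

Mercator's areal exaggeration is sec²φ; hence true area = (apparent area) · cos²φ.
True area of nature reserve: 30000 × cos²(44.3°) = 30000 × 0.5122 = 15370 km².
True area of salt flat: 24600 × cos²(10.5°) = 24600 × 0.9668 = 23780 km².
Ratio = 15370 / 23780 ≈ 0.646.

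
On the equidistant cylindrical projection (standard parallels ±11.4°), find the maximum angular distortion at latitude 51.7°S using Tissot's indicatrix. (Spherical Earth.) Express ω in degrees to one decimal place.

26.0°

In the equirectangular projection with standard parallel φ₀ = 11.4° (x = Rλ cos φ₀, y = Rφ), meridians are true-scale (h = 1) and the parallel scale is k = cos φ₀ / cos φ.
At 51.7°: h = 1.000, k = 1.582; principal scales a = 1.582, b = 1.000.
sin(ω/2) = (a − b)/(a + b) = 0.5816/2.582 = 0.2253, so ω = 2 arcsin(0.2253) ≈ 26.0°.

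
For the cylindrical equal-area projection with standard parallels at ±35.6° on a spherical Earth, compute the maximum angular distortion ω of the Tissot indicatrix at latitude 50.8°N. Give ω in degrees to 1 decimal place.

Cylindrical equal-area (φ₀ = 35.6°): h = cos φ / cos 35.6° along meridians, k = cos 35.6° / cos φ along parallels; h·k = 1.
At 50.8°: h = 0.7773, k = 1.286; principal scales a = 1.286, b = 0.7773.
sin(ω/2) = (a − b)/(a + b) = 0.5092/2.064 = 0.2467, so ω = 2 arcsin(0.2467) ≈ 28.6°.

28.6°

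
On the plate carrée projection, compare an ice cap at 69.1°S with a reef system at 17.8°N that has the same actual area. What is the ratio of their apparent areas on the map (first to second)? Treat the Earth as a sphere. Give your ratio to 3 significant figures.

2.67

For the equirectangular projection with φ₀ = 0 (plate carrée), h = 1 along meridians and k = sec φ along parallels.
Areal scale at 69.1°: h·k = 1.000 × 2.803 = 2.803.
Areal scale at 17.8°: h·k = 1.000 × 1.050 = 1.050.
Ratio = 2.803/1.050 ≈ 2.67.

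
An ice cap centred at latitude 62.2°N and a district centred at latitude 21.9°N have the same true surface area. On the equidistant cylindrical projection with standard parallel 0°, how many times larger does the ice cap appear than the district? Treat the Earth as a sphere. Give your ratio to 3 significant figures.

In the plate carrée (x = Rλ, y = Rφ), meridians are true-scale (h = 1) and parallels are stretched by k = sec φ.
Areal scale at 62.2°: h·k = 1.000 × 2.144 = 2.144.
Areal scale at 21.9°: h·k = 1.000 × 1.078 = 1.078.
Ratio = 2.144/1.078 ≈ 1.99.

1.99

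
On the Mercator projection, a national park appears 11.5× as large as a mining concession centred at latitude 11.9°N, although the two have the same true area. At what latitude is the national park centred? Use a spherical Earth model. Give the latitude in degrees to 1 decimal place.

73.2°

On Mercator, (apparent₁)/(apparent₂) = sec²φ₁ / sec²φ₂ when true areas are equal.
cos²φ₂ / cos²φ₁ = 11.5  ⇒  cos φ₁ = cos 11.9° / √11.5 = 0.9785/3.391 = 0.2885.
φ₁ = arccos(0.2885) ≈ 73.2°.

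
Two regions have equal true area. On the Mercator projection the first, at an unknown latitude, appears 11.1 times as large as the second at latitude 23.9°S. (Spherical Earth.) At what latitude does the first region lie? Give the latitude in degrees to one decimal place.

Mercator areal scale is sec²φ, so apparent-area ratio = sec²φ₁ / sec²φ₂ = cos²φ₂ / cos²φ₁.
cos²φ₂ / cos²φ₁ = 11.1  ⇒  cos φ₁ = cos 23.9° / √11.1 = 0.9143/3.332 = 0.2744.
φ₁ = arccos(0.2744) ≈ 74.1°.

74.1°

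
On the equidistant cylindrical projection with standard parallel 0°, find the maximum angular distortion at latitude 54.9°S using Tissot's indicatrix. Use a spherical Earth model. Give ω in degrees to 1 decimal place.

For the equirectangular projection with φ₀ = 0 (plate carrée), h = 1 along meridians and k = sec φ along parallels.
At 54.9°: h = 1.000, k = 1.739; principal scales a = 1.739, b = 1.000.
sin(ω/2) = (a − b)/(a + b) = 0.7391/2.739 = 0.2698, so ω = 2 arcsin(0.2698) ≈ 31.3°.

31.3°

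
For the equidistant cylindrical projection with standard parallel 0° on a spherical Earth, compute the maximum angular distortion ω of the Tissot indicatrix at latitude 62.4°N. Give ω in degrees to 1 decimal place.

43.0°

Plate carrée maps x = Rλ, y = Rφ. The meridian scale is h = 1 and the parallel scale is k = 1/cos φ = sec φ.
At 62.4°: h = 1.000, k = 2.158; principal scales a = 2.158, b = 1.000.
sin(ω/2) = (a − b)/(a + b) = 1.158/3.158 = 0.3668, so ω = 2 arcsin(0.3668) ≈ 43.0°.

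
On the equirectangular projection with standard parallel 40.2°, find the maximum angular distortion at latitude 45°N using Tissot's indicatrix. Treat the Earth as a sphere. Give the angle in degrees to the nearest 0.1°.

In the equirectangular projection with standard parallel φ₀ = 40.2° (x = Rλ cos φ₀, y = Rφ), meridians are true-scale (h = 1) and the parallel scale is k = cos φ₀ / cos φ.
At 45°: h = 1.000, k = 1.080; principal scales a = 1.080, b = 1.000.
sin(ω/2) = (a − b)/(a + b) = 0.08017/2.080 = 0.03854, so ω = 2 arcsin(0.03854) ≈ 4.4°.

4.4°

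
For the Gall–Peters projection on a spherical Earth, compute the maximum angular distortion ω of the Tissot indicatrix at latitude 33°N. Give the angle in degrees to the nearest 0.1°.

Gall–Peters is a cylindrical equal-area projection with standard parallels at ±45°. A cylindrical equal-area projection with standard parallel φ₀ has meridian scale h = cos φ / cos φ₀ and parallel scale k = cos φ₀ / cos φ (so areas are preserved, h·k = 1).
At 33°: h = 1.186, k = 0.8431; principal scales a = 1.186, b = 0.8431.
sin(ω/2) = (a − b)/(a + b) = 0.3429/2.029 = 0.1690, so ω = 2 arcsin(0.1690) ≈ 19.5°.

19.5°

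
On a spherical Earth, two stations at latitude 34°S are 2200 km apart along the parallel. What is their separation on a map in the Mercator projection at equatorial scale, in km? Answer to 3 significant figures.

2650 km

Mercator is conformal, so the point scale is isotropic: h = k = sec φ = 1/cos φ.
Along the parallel, k = sec 34° = 1/0.8290 = 1.206.
Map distance = 2200 × 1.206 ≈ 2650 km.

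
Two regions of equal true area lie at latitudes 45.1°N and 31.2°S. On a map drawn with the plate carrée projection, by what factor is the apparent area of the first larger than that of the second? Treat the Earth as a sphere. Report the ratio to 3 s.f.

1.21

Plate carrée maps x = Rλ, y = Rφ. The meridian scale is h = 1 and the parallel scale is k = 1/cos φ = sec φ.
Areal scale at 45.1°: h·k = 1.000 × 1.417 = 1.417.
Areal scale at 31.2°: h·k = 1.000 × 1.169 = 1.169.
Ratio = 1.417/1.169 ≈ 1.21.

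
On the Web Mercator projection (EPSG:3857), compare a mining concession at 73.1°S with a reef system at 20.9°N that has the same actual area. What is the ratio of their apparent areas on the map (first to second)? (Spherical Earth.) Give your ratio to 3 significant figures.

Mercator is conformal with k = sec φ, so areal scale = k² = sec²φ.
At 73.1°: sec²(73.1°) = 1/0.2907² = 11.83.
At 20.9°: sec²(20.9°) = 1/0.9342² = 1.146.
Ratio = 11.83/1.146 = cos²(20.9°)/cos²(73.1°) ≈ 10.3.

10.3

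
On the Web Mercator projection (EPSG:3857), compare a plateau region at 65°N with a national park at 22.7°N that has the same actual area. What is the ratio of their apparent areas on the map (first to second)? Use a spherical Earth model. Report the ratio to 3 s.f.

Mercator areal scale is sec²φ.
At 65°: sec²(65°) = 1/0.4226² = 5.599.
At 22.7°: sec²(22.7°) = 1/0.9225² = 1.175.
Ratio = 5.599/1.175 = cos²(22.7°)/cos²(65°) ≈ 4.77.

4.77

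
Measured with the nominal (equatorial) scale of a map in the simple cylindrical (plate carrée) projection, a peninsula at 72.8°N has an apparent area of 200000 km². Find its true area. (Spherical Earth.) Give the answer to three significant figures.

In the plate carrée (x = Rλ, y = Rφ), meridians are true-scale (h = 1) and parallels are stretched by k = sec φ.
Areal scale = h·k = 1 × sec φ; at 72.8°, h = 1.000, k = 3.382, so h·k = 3.382.
True area = apparent / (areal scale) = 200000 / 3.382 ≈ 59100 km².

59100 km²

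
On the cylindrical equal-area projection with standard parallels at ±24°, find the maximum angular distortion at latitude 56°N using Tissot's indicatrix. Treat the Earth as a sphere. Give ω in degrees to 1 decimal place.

A cylindrical equal-area projection with standard parallel φ₀ has meridian scale h = cos φ / cos φ₀ and parallel scale k = cos φ₀ / cos φ (so areas are preserved, h·k = 1).
At 56°: h = 0.6121, k = 1.634; principal scales a = 1.634, b = 0.6121.
sin(ω/2) = (a − b)/(a + b) = 1.022/2.246 = 0.4549, so ω = 2 arcsin(0.4549) ≈ 54.1°.

54.1°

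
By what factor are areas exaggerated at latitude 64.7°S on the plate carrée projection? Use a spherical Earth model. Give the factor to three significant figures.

In the plate carrée (x = Rλ, y = Rφ), meridians are true-scale (h = 1) and parallels are stretched by k = sec φ.
Areal scale = h·k = 1 × sec φ; at 64.7°, h = 1.000, k = 2.340, so h·k = 2.340.

2.34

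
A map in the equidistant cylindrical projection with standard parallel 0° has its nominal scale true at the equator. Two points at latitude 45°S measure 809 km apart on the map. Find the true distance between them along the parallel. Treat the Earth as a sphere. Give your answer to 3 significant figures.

In the plate carrée (x = Rλ, y = Rφ), meridians are true-scale (h = 1) and parallels are stretched by k = sec φ.
Along the parallel at 45°, map distances are exaggerated by k = sec 45° = 1.414.
True distance = 809 / 1.414 = 809 × cos 45° ≈ 572 km.

572 km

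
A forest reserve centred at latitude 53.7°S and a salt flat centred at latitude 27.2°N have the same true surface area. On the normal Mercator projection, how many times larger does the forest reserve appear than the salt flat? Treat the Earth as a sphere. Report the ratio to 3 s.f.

Mercator areal scale is sec²φ.
At 53.7°: sec²(53.7°) = 1/0.5920² = 2.853.
At 27.2°: sec²(27.2°) = 1/0.8894² = 1.264.
Ratio = 2.853/1.264 = cos²(27.2°)/cos²(53.7°) ≈ 2.26.

2.26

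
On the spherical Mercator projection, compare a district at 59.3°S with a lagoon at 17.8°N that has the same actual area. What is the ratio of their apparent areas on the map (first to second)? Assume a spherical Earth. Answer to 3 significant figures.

On Mercator, area is exaggerated by sec²φ = 1/cos²φ.
At 59.3°: sec²(59.3°) = 1/0.5105² = 3.837.
At 17.8°: sec²(17.8°) = 1/0.9521² = 1.103.
Ratio = 3.837/1.103 = cos²(17.8°)/cos²(59.3°) ≈ 3.48.

3.48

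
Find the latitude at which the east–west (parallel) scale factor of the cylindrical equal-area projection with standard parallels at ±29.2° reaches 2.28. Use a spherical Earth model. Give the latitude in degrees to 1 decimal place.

67.5°

For cylindrical equal-area with standard parallel φ₀, h = cos φ / cos φ₀ and k = cos φ₀ / cos φ, so h·k = 1.
k = cos φ₀ / cos φ = 2.28  ⇒  cos φ = cos 29.2° / 2.28 = 0.3829.
φ = arccos(0.3829) ≈ 67.5°.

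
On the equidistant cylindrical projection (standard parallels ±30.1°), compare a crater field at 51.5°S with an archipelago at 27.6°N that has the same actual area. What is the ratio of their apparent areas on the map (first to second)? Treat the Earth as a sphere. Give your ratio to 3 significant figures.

In the equirectangular projection with standard parallel φ₀ = 30.1° (x = Rλ cos φ₀, y = Rφ), meridians are true-scale (h = 1) and the parallel scale is k = cos φ₀ / cos φ.
Areal scale at 51.5°: h·k = 1.000 × 1.390 = 1.390.
Areal scale at 27.6°: h·k = 1.000 × 0.9762 = 0.9762.
Ratio = 1.390/0.9762 ≈ 1.42.

1.42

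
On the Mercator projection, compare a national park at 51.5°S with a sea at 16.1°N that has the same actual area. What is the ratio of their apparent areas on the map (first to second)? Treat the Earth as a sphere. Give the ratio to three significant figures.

Mercator areal scale is sec²φ.
At 51.5°: sec²(51.5°) = 1/0.6225² = 2.580.
At 16.1°: sec²(16.1°) = 1/0.9608² = 1.083.
Ratio = 2.580/1.083 = cos²(16.1°)/cos²(51.5°) ≈ 2.38.

2.38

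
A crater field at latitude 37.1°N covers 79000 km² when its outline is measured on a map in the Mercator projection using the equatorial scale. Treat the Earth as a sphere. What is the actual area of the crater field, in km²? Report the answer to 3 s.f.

Mercator is conformal, so the point scale is isotropic: h = k = sec φ = 1/cos φ.
Areal scale = k² = sec²φ = 1/cos²(37.1°) = 1/0.7976² = 1.572.
True area = apparent / (areal scale) = 79000 / 1.572 ≈ 50300 km².

50300 km²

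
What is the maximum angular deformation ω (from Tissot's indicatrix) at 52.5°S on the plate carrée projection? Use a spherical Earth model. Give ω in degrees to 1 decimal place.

28.2°

Plate carrée maps x = Rλ, y = Rφ. The meridian scale is h = 1 and the parallel scale is k = 1/cos φ = sec φ.
At 52.5°: h = 1.000, k = 1.643; principal scales a = 1.643, b = 1.000.
sin(ω/2) = (a − b)/(a + b) = 0.6427/2.643 = 0.2432, so ω = 2 arcsin(0.2432) ≈ 28.2°.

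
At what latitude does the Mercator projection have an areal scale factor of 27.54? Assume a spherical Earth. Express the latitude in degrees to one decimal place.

79.0°

Mercator areal scale is sec²φ.
sec²φ = 27.54  ⇒  cos²φ = 0.03631  ⇒  cos φ = 0.1906.
φ = arccos(0.1906) ≈ 79.0°.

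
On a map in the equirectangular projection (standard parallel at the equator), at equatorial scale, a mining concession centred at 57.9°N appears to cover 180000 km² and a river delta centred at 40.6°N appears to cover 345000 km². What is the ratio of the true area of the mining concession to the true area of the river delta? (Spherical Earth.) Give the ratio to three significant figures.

0.365

On the plate carrée, areal scale = h·k = 1 × sec φ, so true area = apparent × cos φ.
True area of mining concession: 180000 × cos(57.9°) = 180000 × 0.5314 = 95650 km².
True area of river delta: 345000 × cos(40.6°) = 345000 × 0.7593 = 261900 km².
Ratio = 95650 / 261900 ≈ 0.365.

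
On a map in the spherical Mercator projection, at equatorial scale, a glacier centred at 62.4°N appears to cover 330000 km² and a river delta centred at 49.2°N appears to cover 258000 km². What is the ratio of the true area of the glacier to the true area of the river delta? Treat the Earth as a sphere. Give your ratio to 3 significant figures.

0.643

On Mercator the areal scale is sec²φ, so true area = apparent × cos²φ.
True area of glacier: 330000 × cos²(62.4°) = 330000 × 0.2146 = 70830 km².
True area of river delta: 258000 × cos²(49.2°) = 258000 × 0.4270 = 110200 km².
Ratio = 70830 / 110200 ≈ 0.643.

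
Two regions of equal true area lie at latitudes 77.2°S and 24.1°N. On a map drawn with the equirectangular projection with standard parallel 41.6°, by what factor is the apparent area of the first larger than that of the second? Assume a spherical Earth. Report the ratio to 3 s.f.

4.12

With standard parallel φ₀ = 41.6°, the equirectangular projection gives x = Rλ cos φ₀, y = Rφ, so h = 1 and k = cos 41.6° / cos φ.
Areal scale at 77.2°: h·k = 1.000 × 3.375 = 3.375.
Areal scale at 24.1°: h·k = 1.000 × 0.8192 = 0.8192.
Ratio = 3.375/0.8192 ≈ 4.12.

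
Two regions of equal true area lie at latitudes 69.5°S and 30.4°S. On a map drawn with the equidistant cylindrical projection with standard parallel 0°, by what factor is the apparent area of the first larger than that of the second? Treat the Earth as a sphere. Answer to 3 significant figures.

For the equirectangular projection with φ₀ = 0 (plate carrée), h = 1 along meridians and k = sec φ along parallels.
Areal scale at 69.5°: h·k = 1.000 × 2.855 = 2.855.
Areal scale at 30.4°: h·k = 1.000 × 1.159 = 1.159.
Ratio = 2.855/1.159 ≈ 2.46.

2.46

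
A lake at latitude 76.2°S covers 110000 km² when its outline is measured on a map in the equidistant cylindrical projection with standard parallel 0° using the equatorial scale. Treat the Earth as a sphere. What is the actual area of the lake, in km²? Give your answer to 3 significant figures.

Plate carrée maps x = Rλ, y = Rφ. The meridian scale is h = 1 and the parallel scale is k = 1/cos φ = sec φ.
Areal scale = h·k = 1 × sec φ; at 76.2°, h = 1.000, k = 4.192, so h·k = 4.192.
True area = apparent / (areal scale) = 110000 / 4.192 ≈ 26200 km².

26200 km²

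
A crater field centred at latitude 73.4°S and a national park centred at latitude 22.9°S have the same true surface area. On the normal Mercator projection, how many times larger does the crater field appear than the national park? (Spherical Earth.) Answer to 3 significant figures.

Mercator is conformal with k = sec φ, so areal scale = k² = sec²φ.
At 73.4°: sec²(73.4°) = 1/0.2857² = 12.25.
At 22.9°: sec²(22.9°) = 1/0.9212² = 1.178.
Ratio = 12.25/1.178 = cos²(22.9°)/cos²(73.4°) ≈ 10.4.

10.4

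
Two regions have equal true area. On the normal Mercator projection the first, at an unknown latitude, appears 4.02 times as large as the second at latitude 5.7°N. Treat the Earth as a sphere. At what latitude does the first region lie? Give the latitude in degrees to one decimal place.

60.2°

On Mercator, (apparent₁)/(apparent₂) = sec²φ₁ / sec²φ₂ when true areas are equal.
cos²φ₂ / cos²φ₁ = 4.02  ⇒  cos φ₁ = cos 5.7° / √4.02 = 0.9951/2.005 = 0.4963.
φ₁ = arccos(0.4963) ≈ 60.2°.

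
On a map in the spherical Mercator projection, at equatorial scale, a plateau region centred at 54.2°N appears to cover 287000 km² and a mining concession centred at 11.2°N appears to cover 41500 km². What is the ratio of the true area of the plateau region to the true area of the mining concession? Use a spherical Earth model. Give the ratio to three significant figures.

2.46

On Mercator the areal scale is sec²φ, so true area = apparent × cos²φ.
True area of plateau region: 287000 × cos²(54.2°) = 287000 × 0.3422 = 98200 km².
True area of mining concession: 41500 × cos²(11.2°) = 41500 × 0.9623 = 39930 km².
Ratio = 98200 / 39930 ≈ 2.46.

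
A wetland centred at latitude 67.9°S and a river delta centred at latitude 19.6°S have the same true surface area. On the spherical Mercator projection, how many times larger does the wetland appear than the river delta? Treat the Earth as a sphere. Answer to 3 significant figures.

Mercator areal scale is sec²φ.
At 67.9°: sec²(67.9°) = 1/0.3762² = 7.065.
At 19.6°: sec²(19.6°) = 1/0.9421² = 1.127.
Ratio = 7.065/1.127 = cos²(19.6°)/cos²(67.9°) ≈ 6.27.

6.27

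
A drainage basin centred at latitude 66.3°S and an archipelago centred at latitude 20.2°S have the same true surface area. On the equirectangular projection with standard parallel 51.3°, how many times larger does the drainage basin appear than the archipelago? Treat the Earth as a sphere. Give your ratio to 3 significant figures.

In the equirectangular projection with standard parallel φ₀ = 51.3° (x = Rλ cos φ₀, y = Rφ), meridians are true-scale (h = 1) and the parallel scale is k = cos φ₀ / cos φ.
Areal scale at 66.3°: h·k = 1.000 × 1.556 = 1.556.
Areal scale at 20.2°: h·k = 1.000 × 0.6662 = 0.6662.
Ratio = 1.556/0.6662 ≈ 2.33.

2.33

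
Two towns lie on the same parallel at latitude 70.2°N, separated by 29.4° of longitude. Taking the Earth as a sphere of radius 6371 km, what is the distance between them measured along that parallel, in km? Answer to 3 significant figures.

Arc length along a parallel = R cos φ · Δλ (with Δλ in radians).
= 6371 × cos 70.2° × (29.4° × π/180) = 6371 × 0.3387 × 0.5131 ≈ 1110 km.

1110 km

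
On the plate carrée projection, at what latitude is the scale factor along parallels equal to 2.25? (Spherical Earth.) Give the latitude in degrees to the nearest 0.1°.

Plate carrée: h = 1, k = sec φ along parallels.
sec φ = 2.25  ⇒  cos φ = 0.4444  ⇒  φ ≈ 63.6°.

63.6°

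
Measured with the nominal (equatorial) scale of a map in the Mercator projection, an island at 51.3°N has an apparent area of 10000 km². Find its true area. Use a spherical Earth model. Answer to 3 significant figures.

For Mercator, h = k = sec φ (a conformal cylindrical projection has a single point scale, 1/cos φ).
Areal scale = k² = sec²φ = 1/cos²(51.3°) = 1/0.6252² = 2.558.
True area = apparent / (areal scale) = 10000 / 2.558 ≈ 3910 km².

3910 km²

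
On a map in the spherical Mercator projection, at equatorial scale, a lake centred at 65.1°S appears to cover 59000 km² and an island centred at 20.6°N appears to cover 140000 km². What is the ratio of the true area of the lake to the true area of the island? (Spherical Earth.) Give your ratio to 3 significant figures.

0.0853

On Mercator the areal scale is sec²φ, so true area = apparent × cos²φ.
True area of lake: 59000 × cos²(65.1°) = 59000 × 0.1773 = 10460 km².
True area of island: 140000 × cos²(20.6°) = 140000 × 0.8762 = 122700 km².
Ratio = 10460 / 122700 ≈ 0.0853.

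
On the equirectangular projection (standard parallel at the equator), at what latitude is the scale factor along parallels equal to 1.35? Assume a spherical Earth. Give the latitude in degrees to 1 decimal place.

42.2°

Plate carrée: h = 1, k = sec φ along parallels.
sec φ = 1.35  ⇒  cos φ = 0.7407  ⇒  φ ≈ 42.2°.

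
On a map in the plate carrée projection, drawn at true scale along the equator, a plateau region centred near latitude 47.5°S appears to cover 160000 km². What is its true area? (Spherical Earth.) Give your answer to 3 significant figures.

Plate carrée maps x = Rλ, y = Rφ. The meridian scale is h = 1 and the parallel scale is k = 1/cos φ = sec φ.
Areal scale = h·k = 1 × sec φ; at 47.5°, h = 1.000, k = 1.480, so h·k = 1.480.
True area = apparent / (areal scale) = 160000 / 1.480 ≈ 108000 km².

108000 km²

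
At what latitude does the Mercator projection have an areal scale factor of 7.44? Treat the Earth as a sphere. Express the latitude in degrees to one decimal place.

68.5°

Mercator areal scale is sec²φ.
sec²φ = 7.44  ⇒  cos²φ = 0.1344  ⇒  cos φ = 0.3666.
φ = arccos(0.3666) ≈ 68.5°.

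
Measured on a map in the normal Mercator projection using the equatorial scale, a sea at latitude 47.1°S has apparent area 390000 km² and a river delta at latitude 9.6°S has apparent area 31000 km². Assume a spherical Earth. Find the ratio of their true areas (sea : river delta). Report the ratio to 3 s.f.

Since Mercator area scale is 1/cos²φ, the true area equals the apparent area multiplied by cos²φ.
True area of sea: 390000 × cos²(47.1°) = 390000 × 0.4634 = 180700 km².
True area of river delta: 31000 × cos²(9.6°) = 31000 × 0.9722 = 30140 km².
Ratio = 180700 / 30140 ≈ 6.00.

6.00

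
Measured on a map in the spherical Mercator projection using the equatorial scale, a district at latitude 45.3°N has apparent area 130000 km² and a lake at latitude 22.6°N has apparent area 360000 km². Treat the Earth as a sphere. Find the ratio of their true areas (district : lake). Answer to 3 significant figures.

0.210

On Mercator the areal scale is sec²φ, so true area = apparent × cos²φ.
True area of district: 130000 × cos²(45.3°) = 130000 × 0.4948 = 64320 km².
True area of lake: 360000 × cos²(22.6°) = 360000 × 0.8523 = 306800 km².
Ratio = 64320 / 306800 ≈ 0.210.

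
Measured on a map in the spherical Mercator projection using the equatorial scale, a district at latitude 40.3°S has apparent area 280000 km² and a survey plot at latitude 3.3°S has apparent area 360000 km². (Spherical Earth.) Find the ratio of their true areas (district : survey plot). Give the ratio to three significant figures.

Since Mercator area scale is 1/cos²φ, the true area equals the apparent area multiplied by cos²φ.
True area of district: 280000 × cos²(40.3°) = 280000 × 0.5817 = 162900 km².
True area of survey plot: 360000 × cos²(3.3°) = 360000 × 0.9967 = 358800 km².
Ratio = 162900 / 358800 ≈ 0.454.

0.454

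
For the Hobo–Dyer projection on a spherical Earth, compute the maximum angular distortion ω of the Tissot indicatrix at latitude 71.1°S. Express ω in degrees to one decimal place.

91.2°

Hobo–Dyer is a cylindrical equal-area projection with standard parallels at ±37.5°. A cylindrical equal-area projection with standard parallel φ₀ has meridian scale h = cos φ / cos φ₀ and parallel scale k = cos φ₀ / cos φ (so areas are preserved, h·k = 1).
At 71.1°: h = 0.4083, k = 2.449; principal scales a = 2.449, b = 0.4083.
sin(ω/2) = (a − b)/(a + b) = 2.041/2.858 = 0.7142, so ω = 2 arcsin(0.7142) ≈ 91.2°.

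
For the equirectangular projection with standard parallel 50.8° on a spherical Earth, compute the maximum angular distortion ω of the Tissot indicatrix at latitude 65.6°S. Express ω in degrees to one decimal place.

In the equirectangular projection with standard parallel φ₀ = 50.8° (x = Rλ cos φ₀, y = Rφ), meridians are true-scale (h = 1) and the parallel scale is k = cos φ₀ / cos φ.
At 65.6°: h = 1.000, k = 1.530; principal scales a = 1.530, b = 1.000.
sin(ω/2) = (a − b)/(a + b) = 0.5300/2.530 = 0.2095, so ω = 2 arcsin(0.2095) ≈ 24.2°.

24.2°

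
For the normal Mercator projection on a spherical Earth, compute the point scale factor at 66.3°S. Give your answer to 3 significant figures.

For Mercator, h = k = sec φ (a conformal cylindrical projection has a single point scale, 1/cos φ).
k = 1/cos 66.3° = 1/0.4019 = 2.488.

2.49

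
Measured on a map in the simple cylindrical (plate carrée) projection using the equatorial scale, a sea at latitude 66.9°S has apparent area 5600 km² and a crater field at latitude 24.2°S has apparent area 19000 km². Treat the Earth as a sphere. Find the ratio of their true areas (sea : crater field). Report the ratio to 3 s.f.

0.127

Plate carrée has h = 1 and k = sec φ, giving areal scale sec φ; true area = (apparent area) · cos φ.
True area of sea: 5600 × cos(66.9°) = 5600 × 0.3923 = 2197 km².
True area of crater field: 19000 × cos(24.2°) = 19000 × 0.9121 = 17330 km².
Ratio = 2197 / 17330 ≈ 0.127.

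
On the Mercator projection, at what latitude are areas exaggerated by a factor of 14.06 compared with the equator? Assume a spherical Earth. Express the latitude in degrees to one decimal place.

Mercator areal scale is sec²φ.
sec²φ = 14.06  ⇒  cos²φ = 0.07112  ⇒  cos φ = 0.2667.
φ = arccos(0.2667) ≈ 74.5°.

74.5°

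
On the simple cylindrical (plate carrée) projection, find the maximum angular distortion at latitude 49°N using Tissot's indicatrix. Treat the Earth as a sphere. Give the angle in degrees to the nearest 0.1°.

For the equirectangular projection with φ₀ = 0 (plate carrée), h = 1 along meridians and k = sec φ along parallels.
At 49°: h = 1.000, k = 1.524; principal scales a = 1.524, b = 1.000.
sin(ω/2) = (a − b)/(a + b) = 0.5243/2.524 = 0.2077, so ω = 2 arcsin(0.2077) ≈ 24.0°.

24.0°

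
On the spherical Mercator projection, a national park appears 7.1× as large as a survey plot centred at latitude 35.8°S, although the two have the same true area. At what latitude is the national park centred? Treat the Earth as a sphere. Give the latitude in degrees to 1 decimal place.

Mercator areal scale is sec²φ, so apparent-area ratio = sec²φ₁ / sec²φ₂ = cos²φ₂ / cos²φ₁.
cos²φ₂ / cos²φ₁ = 7.1  ⇒  cos φ₁ = cos 35.8° / √7.1 = 0.8111/2.665 = 0.3044.
φ₁ = arccos(0.3044) ≈ 72.3°.

72.3°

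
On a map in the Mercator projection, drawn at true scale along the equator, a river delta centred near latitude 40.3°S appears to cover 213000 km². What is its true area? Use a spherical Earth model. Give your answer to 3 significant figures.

Mercator is conformal, so the point scale is isotropic: h = k = sec φ = 1/cos φ.
Areal scale = k² = sec²φ = 1/cos²(40.3°) = 1/0.7627² = 1.719.
True area = apparent / (areal scale) = 213000 / 1.719 ≈ 124000 km².

124000 km²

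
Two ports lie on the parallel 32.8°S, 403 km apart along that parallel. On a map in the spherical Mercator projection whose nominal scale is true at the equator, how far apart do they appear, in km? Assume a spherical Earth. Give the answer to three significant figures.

Mercator is conformal, so the point scale is isotropic: h = k = sec φ = 1/cos φ.
Along the parallel, k = sec 32.8° = 1/0.8406 = 1.190.
Map distance = 403 × 1.190 ≈ 479 km.

479 km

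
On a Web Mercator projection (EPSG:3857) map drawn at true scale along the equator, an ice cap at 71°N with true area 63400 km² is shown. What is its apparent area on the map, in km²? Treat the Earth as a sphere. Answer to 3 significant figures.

598000 km²

For Mercator, h = k = sec φ (a conformal cylindrical projection has a single point scale, 1/cos φ).
Areal scale = k² = sec²φ = 1/cos²(71°) = 1/0.3256² = 9.434.
Apparent area = 63400 × 9.434 ≈ 598000 km².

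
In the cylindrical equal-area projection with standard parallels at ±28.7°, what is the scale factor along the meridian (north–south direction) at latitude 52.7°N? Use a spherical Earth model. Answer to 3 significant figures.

0.691

Cylindrical equal-area (φ₀ = 28.7°): h = cos φ / cos 28.7° along meridians, k = cos 28.7° / cos φ along parallels; h·k = 1.
h = cos 52.7° / cos 28.7° = 0.6060/0.8771 = 0.6909.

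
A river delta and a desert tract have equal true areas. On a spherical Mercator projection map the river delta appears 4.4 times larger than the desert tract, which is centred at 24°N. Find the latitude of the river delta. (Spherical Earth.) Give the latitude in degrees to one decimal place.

On Mercator, (apparent₁)/(apparent₂) = sec²φ₁ / sec²φ₂ when true areas are equal.
cos²φ₂ / cos²φ₁ = 4.4  ⇒  cos φ₁ = cos 24° / √4.4 = 0.9135/2.098 = 0.4355.
φ₁ = arccos(0.4355) ≈ 64.2°.

64.2°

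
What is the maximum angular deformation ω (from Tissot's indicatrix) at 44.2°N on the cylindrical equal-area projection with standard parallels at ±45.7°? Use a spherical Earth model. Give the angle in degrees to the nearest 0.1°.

3.0°

A cylindrical equal-area projection with standard parallel φ₀ has meridian scale h = cos φ / cos φ₀ and parallel scale k = cos φ₀ / cos φ (so areas are preserved, h·k = 1).
At 44.2°: h = 1.026, k = 0.9742; principal scales a = 1.026, b = 0.9742.
sin(ω/2) = (a − b)/(a + b) = 0.05228/2.001 = 0.02613, so ω = 2 arcsin(0.02613) ≈ 3.0°.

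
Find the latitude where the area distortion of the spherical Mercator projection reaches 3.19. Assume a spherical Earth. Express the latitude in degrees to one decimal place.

Mercator areal scale is sec²φ.
sec²φ = 3.19  ⇒  cos²φ = 0.3135  ⇒  cos φ = 0.5599.
φ = arccos(0.5599) ≈ 56.0°.

56.0°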